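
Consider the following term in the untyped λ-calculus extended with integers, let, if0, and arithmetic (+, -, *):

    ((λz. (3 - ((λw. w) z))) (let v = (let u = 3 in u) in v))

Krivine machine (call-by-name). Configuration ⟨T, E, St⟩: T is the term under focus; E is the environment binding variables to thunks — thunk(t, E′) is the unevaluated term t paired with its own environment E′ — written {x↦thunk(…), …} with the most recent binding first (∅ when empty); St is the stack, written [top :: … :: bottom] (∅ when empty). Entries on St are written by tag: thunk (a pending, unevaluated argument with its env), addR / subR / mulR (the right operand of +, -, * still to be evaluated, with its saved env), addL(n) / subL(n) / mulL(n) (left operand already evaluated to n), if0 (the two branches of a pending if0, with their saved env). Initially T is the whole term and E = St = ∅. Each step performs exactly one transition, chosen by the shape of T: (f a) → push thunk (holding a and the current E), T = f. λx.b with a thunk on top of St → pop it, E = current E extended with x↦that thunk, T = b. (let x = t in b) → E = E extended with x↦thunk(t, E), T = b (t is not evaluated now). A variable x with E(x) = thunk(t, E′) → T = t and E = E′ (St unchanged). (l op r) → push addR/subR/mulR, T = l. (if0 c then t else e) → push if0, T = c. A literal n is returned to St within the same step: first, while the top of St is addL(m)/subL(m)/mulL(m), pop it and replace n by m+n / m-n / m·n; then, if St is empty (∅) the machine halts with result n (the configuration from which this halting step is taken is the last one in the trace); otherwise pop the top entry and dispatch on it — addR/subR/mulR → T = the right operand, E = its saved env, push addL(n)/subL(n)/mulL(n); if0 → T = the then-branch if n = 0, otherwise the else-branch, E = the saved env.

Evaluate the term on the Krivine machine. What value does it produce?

Answer: 0

Execution trace:
step 0: [T=((λz. (3 - ((λw. w) z))) (let v = (let u = 3 in u) in v)) | E=∅ | St=∅]
step 1: [T=(λz. (3 - ((λw. w) z))) | E=∅ | St=[thunk]]
step 2: [T=(3 - ((λw. w) z)) | E={z↦thunk((let v = (let u = 3 in u) in v), ∅)} | St=∅]
step 3: [T=3 | E={z↦thunk((let v = (let u = 3 in u) in v), ∅)} | St=[subR]]
step 4: [T=((λw. w) z) | E={z↦thunk((let v = (let u = 3 in u) in v), ∅)} | St=[subL(3)]]
step 5: [T=(λw. w) | E={z↦thunk((let v = (let u = 3 in u) in v), ∅)} | St=[thunk :: subL(3)]]
step 6: [T=w | E={w↦thunk(z, {z↦thunk((let v = (let u = 3 in u) in v), ∅)}), z↦thunk((let v = (let u = 3 in u) in v), ∅)} | St=[subL(3)]]
step 7: [T=z | E={z↦thunk((let v = (let u = 3 in u) in v), ∅)} | St=[subL(3)]]
step 8: [T=(let v = (let u = 3 in u) in v) | E=∅ | St=[subL(3)]]
step 9: [T=v | E={v↦thunk((let u = 3 in u), ∅)} | St=[subL(3)]]
step 10: [T=(let u = 3 in u) | E=∅ | St=[subL(3)]]
step 11: [T=u | E={u↦thunk(3, ∅)} | St=[subL(3)]]
step 12: [T=3 | E=∅ | St=[subL(3)]]
→ final value 0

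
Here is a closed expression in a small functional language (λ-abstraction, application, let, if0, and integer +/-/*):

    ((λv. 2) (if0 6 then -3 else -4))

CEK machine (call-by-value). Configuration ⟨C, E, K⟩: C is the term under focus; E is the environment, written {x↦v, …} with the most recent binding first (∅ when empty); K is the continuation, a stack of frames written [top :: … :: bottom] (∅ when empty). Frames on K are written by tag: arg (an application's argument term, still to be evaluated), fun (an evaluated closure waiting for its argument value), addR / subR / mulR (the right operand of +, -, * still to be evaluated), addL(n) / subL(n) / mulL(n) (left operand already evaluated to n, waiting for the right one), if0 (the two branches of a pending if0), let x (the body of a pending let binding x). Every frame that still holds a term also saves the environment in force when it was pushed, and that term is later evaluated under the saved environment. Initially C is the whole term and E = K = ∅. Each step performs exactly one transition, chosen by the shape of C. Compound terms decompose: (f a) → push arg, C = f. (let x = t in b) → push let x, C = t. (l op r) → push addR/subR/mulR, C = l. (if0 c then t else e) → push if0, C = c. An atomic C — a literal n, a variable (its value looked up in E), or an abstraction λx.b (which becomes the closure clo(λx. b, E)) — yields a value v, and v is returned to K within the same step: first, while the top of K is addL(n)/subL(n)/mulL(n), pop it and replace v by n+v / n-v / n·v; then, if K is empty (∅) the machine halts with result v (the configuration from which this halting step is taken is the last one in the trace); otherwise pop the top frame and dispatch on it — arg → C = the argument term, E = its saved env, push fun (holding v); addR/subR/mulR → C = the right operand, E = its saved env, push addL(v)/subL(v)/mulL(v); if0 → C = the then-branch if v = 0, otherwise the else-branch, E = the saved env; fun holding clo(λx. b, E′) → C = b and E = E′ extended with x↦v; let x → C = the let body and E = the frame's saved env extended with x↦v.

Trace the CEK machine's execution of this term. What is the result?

Answer: 2

Execution trace:
0. ⟨C=((λv. 2) (if0 6 then -3 else -4)); E=∅; K=∅⟩
1. ⟨C=(λv. 2); E=∅; K=[arg]⟩
2. ⟨C=(if0 6 then -3 else -4); E=∅; K=[fun]⟩
3. ⟨C=6; E=∅; K=[if0 :: fun]⟩
4. ⟨C=-4; E=∅; K=[fun]⟩
5. ⟨C=2; E={v↦-4}; K=∅⟩
→ final value 2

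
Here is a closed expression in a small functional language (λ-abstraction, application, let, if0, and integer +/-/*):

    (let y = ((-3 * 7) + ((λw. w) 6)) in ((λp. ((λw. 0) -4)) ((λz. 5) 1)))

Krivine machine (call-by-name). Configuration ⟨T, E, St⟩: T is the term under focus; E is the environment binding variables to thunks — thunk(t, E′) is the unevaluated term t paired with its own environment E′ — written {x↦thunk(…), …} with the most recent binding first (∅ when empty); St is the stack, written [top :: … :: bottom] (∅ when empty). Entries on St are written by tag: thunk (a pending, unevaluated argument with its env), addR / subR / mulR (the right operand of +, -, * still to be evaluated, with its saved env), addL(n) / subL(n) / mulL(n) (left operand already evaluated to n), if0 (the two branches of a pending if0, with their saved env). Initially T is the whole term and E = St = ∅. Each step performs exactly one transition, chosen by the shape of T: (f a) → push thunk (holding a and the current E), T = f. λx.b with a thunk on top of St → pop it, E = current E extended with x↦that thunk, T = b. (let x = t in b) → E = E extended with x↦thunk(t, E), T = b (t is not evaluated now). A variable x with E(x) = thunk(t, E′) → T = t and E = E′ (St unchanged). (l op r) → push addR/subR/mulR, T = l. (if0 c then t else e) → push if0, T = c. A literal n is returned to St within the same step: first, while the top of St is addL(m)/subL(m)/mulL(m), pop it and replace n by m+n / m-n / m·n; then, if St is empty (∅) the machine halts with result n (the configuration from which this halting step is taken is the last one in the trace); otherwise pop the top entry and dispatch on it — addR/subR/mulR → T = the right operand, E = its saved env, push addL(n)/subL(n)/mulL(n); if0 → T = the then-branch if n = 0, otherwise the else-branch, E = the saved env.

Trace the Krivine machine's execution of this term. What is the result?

Answer: 0

Derivation:
t=0: ⟨T=(let y = ((-3 * 7) + ((λw. w) 6)) in ((λp. ((λw. 0) -4)) ((λz. 5) 1))); E=∅; St=∅⟩
t=1: ⟨T=((λp. ((λw. 0) -4)) ((λz. 5) 1)); E={y↦thunk(((-3 * 7) + ((λw. w) 6)), ∅)}; St=∅⟩
t=2: ⟨T=(λp. ((λw. 0) -4)); E={y↦thunk(((-3 * 7) + ((λw. w) 6)), ∅)}; St=[thunk]⟩
t=3: ⟨T=((λw. 0) -4); E={p↦thunk(((λz. 5) 1), {y↦thunk(((-3 * 7) + ((λw. w) 6)), ∅)}), y↦thunk(((-3 * 7) + ((λw. w) 6)), ∅)}; St=∅⟩
t=4: ⟨T=(λw. 0); E={p↦thunk(((λz. 5) 1), {y↦thunk(((-3 * 7) + ((λw. w) 6)), ∅)}), y↦thunk(((-3 * 7) + ((λw. w) 6)), ∅)}; St=[thunk]⟩
t=5: ⟨T=0; E={w↦thunk(-4, {p↦thunk(((λz. 5) 1), {y↦thunk(((-3 * 7) + ((λw. w) 6)), ∅)}), y↦thunk(((-3 * 7) + ((λw. w) 6)), ∅)}), p↦thunk(((λz. 5) 1), {y↦thunk(((-3 * 7) + ((λw. w) 6)), ∅)}), y↦thunk(((-3 * 7) + ((λw. w) 6)), ∅)}; St=∅⟩
→ final value 0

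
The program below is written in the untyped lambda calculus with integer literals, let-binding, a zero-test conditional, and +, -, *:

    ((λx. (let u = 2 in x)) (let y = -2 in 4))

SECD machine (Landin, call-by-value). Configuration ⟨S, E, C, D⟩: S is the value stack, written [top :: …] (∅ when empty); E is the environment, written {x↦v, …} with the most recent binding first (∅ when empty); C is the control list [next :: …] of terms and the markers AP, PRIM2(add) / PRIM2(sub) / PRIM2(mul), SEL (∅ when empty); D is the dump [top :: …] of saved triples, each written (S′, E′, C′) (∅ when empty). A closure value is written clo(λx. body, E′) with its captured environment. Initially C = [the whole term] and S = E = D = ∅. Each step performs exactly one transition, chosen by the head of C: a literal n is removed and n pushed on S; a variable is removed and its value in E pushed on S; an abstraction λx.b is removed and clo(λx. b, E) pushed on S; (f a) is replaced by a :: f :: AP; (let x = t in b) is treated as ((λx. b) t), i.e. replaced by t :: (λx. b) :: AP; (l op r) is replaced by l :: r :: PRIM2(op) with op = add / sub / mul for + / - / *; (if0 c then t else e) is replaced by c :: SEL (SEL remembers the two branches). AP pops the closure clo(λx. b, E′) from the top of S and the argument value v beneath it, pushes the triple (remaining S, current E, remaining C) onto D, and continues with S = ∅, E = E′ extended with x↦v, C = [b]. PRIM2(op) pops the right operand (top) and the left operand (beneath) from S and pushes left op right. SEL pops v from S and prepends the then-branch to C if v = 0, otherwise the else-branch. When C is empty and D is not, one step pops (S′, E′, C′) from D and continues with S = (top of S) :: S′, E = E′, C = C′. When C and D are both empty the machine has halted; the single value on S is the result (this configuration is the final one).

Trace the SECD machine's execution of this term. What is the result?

0. ⟨S=∅; E=∅; C=[((λx. (let u = 2 in x)) (let y = -2 in 4))]; D=∅⟩
1. ⟨S=∅; E=∅; C=[(let y = -2 in 4) :: (λx. (let u = 2 in x)) :: AP]; D=∅⟩
2. ⟨S=∅; E=∅; C=[-2 :: (λy. 4) :: AP :: (λx. (let u = 2 in x)) :: AP]; D=∅⟩
3. ⟨S=[-2]; E=∅; C=[(λy. 4) :: AP :: (λx. (let u = 2 in x)) :: AP]; D=∅⟩
4. ⟨S=[clo(λy. 4, ∅) :: -2]; E=∅; C=[AP :: (λx. (let u = 2 in x)) :: AP]; D=∅⟩
5. ⟨S=∅; E={y↦-2}; C=[4]; D=[(∅, ∅, [(λx. (let u = 2 in x)) :: AP])]⟩
6. ⟨S=[4]; E={y↦-2}; C=∅; D=[(∅, ∅, [(λx. (let u = 2 in x)) :: AP])]⟩
7. ⟨S=[4]; E=∅; C=[(λx. (let u = 2 in x)) :: AP]; D=∅⟩
8. ⟨S=[clo(λx. (let u = 2 in x), ∅) :: 4]; E=∅; C=[AP]; D=∅⟩
9. ⟨S=∅; E={x↦4}; C=[(let u = 2 in x)]; D=[(∅, ∅, ∅)]⟩
10. ⟨S=∅; E={x↦4}; C=[2 :: (λu. x) :: AP]; D=[(∅, ∅, ∅)]⟩
11. ⟨S=[2]; E={x↦4}; C=[(λu. x) :: AP]; D=[(∅, ∅, ∅)]⟩
12. ⟨S=[clo(λu. x, {x↦4}) :: 2]; E={x↦4}; C=[AP]; D=[(∅, ∅, ∅)]⟩
13. ⟨S=∅; E={u↦2, x↦4}; C=[x]; D=[(∅, {x↦4}, ∅) :: (∅, ∅, ∅)]⟩
14. ⟨S=[4]; E={u↦2, x↦4}; C=∅; D=[(∅, {x↦4}, ∅) :: (∅, ∅, ∅)]⟩
15. ⟨S=[4]; E={x↦4}; C=∅; D=[(∅, ∅, ∅)]⟩
16. ⟨S=[4]; E=∅; C=∅; D=∅⟩
→ final value 4

Answer: 4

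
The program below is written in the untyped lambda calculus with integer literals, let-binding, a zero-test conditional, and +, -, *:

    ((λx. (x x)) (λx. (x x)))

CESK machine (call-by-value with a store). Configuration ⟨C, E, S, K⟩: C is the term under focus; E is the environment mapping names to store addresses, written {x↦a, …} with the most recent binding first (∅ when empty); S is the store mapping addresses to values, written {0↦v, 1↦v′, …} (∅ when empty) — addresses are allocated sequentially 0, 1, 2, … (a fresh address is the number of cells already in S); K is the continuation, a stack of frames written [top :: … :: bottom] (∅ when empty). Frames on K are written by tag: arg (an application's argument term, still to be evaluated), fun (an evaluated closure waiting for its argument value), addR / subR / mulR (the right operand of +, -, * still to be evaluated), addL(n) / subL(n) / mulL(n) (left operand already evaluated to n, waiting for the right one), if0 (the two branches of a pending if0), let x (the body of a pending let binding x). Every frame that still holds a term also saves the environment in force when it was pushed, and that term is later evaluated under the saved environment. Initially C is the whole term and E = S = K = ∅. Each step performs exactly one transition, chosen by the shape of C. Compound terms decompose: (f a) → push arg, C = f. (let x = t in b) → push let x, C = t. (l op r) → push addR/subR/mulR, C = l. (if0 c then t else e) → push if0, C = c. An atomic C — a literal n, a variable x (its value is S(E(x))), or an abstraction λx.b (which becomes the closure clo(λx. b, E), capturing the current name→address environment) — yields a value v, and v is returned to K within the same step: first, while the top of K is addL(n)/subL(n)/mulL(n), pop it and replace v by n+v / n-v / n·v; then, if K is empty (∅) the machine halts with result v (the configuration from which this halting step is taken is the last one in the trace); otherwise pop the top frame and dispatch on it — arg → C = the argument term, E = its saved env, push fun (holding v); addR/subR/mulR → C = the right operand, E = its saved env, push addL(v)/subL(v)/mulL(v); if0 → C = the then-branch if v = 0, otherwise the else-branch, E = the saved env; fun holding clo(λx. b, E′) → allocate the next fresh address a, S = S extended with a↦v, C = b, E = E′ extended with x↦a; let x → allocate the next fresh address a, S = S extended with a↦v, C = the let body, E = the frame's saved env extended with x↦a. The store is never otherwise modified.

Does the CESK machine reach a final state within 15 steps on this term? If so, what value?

step 0: [C=((λx. (x x)) (λx. (x x))) | E=∅ | S=∅ | K=∅]
step 1: [C=(λx. (x x)) | E=∅ | S=∅ | K=[arg]]
step 2: [C=(λx. (x x)) | E=∅ | S=∅ | K=[fun]]
step 3: [C=(x x) | E={x↦0} | S={0↦clo(λx. (x x), ∅)} | K=∅]
step 4: [C=x | E={x↦0} | S={0↦clo(λx. (x x), ∅)} | K=[arg]]
step 5: [C=x | E={x↦0} | S={0↦clo(λx. (x x), ∅)} | K=[fun]]
step 6: [C=(x x) | E={x↦1} | S={0↦clo(λx. (x x), ∅), 1↦clo(λx. (x x), ∅)} | K=∅]
step 7: [C=x | E={x↦1} | S={0↦clo(λx. (x x), ∅), 1↦clo(λx. (x x), ∅)} | K=[arg]]
step 8: [C=x | E={x↦1} | S={0↦clo(λx. (x x), ∅), 1↦clo(λx. (x x), ∅)} | K=[fun]]
step 9: [C=(x x) | E={x↦2} | S={0↦clo(λx. (x x), ∅), 1↦clo(λx. (x x), ∅), 2↦clo(λx. (x x), ∅)} | K=∅]
step 10: [C=x | E={x↦2} | S={0↦clo(λx. (x x), ∅), 1↦clo(λx. (x x), ∅), 2↦clo(λx. (x x), ∅)} | K=[arg]]
step 11: [C=x | E={x↦2} | S={0↦clo(λx. (x x), ∅), 1↦clo(λx. (x x), ∅), 2↦clo(λx. (x x), ∅)} | K=[fun]]
step 12: [C=(x x) | E={x↦3} | S={0↦clo(λx. (x x), ∅), 1↦clo(λx. (x x), ∅), 2↦clo(λx. (x x), ∅), 3↦clo(λx. (x x), ∅)} | K=∅]
step 13: [C=x | E={x↦3} | S={0↦clo(λx. (x x), ∅), 1↦clo(λx. (x x), ∅), 2↦clo(λx. (x x), ∅), 3↦clo(λx. (x x), ∅)} | K=[arg]]
step 14: [C=x | E={x↦3} | S={0↦clo(λx. (x x), ∅), 1↦clo(λx. (x x), ∅), 2↦clo(λx. (x x), ∅), 3↦clo(λx. (x x), ∅)} | K=[fun]]
step 15: [C=(x x) | E={x↦4} | S={0↦clo(λx. (x x), ∅), 1↦clo(λx. (x x), ∅), 2↦clo(λx. (x x), ∅), 3↦clo(λx. (x x), ∅), 4↦clo(λx. (x x), ∅)} | K=∅]
→ 15 transitions taken and the configuration is still not final: no result within 15 steps

Answer: DIVERGES (no final state within 15 steps)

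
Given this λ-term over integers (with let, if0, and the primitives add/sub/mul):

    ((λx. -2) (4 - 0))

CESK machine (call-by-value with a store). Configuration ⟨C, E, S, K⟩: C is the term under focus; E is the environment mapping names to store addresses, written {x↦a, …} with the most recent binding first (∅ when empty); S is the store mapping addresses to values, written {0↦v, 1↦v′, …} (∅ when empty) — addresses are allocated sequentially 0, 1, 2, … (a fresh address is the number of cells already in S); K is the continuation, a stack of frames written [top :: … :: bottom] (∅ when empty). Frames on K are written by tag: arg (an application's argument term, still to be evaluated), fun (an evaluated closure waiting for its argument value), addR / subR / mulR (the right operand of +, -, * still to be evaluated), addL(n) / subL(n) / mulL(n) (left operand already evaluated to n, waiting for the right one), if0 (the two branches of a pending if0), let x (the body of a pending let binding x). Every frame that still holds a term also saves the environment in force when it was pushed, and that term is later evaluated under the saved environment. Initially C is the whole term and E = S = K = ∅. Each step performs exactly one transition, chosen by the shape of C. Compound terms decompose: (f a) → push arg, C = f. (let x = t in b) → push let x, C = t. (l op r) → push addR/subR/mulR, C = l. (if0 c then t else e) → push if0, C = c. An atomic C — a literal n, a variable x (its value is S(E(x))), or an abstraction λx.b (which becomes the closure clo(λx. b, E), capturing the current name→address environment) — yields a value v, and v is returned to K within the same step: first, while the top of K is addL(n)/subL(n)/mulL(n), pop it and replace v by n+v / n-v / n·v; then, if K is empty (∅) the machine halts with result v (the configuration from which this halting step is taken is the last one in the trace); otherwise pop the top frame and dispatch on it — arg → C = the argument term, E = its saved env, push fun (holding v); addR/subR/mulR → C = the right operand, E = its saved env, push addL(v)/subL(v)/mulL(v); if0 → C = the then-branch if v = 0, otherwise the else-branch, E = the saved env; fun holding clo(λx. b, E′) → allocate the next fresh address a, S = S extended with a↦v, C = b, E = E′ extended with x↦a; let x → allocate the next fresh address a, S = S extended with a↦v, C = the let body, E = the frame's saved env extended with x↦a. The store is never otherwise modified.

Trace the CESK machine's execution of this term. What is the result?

[0] <C=((λx. -2) (4 - 0)), E=∅, S=∅, K=∅>
[1] <C=(λx. -2), E=∅, S=∅, K=[arg]>
[2] <C=(4 - 0), E=∅, S=∅, K=[fun]>
[3] <C=4, E=∅, S=∅, K=[subR :: fun]>
[4] <C=0, E=∅, S=∅, K=[subL(4) :: fun]>
[5] <C=-2, E={x↦0}, S={0↦4}, K=∅>
→ final value -2

Answer: -2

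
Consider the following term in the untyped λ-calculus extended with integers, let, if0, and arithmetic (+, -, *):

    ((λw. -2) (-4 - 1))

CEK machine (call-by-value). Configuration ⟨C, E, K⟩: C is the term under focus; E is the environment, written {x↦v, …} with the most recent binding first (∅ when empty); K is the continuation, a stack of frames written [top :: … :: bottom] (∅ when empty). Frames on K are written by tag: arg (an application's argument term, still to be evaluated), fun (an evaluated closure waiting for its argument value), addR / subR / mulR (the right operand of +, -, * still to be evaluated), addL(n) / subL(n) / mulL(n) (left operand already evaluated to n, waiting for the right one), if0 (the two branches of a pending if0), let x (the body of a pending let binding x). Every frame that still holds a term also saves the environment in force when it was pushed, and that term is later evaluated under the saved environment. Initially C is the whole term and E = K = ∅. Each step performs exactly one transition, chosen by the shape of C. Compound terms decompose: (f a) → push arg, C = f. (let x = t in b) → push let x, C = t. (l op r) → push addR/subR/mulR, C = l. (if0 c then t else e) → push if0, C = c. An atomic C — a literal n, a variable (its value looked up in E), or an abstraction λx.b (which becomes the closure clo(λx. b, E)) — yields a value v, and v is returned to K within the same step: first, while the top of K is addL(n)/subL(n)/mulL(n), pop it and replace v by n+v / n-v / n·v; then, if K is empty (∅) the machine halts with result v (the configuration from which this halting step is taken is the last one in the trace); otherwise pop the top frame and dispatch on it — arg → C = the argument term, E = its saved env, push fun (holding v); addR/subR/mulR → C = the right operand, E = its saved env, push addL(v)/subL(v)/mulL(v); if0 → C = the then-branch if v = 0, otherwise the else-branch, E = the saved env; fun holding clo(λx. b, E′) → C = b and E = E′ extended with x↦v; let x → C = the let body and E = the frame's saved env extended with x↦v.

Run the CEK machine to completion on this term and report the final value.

[0] <C=((λw. -2) (-4 - 1)), E=∅, K=∅>
[1] <C=(λw. -2), E=∅, K=[arg]>
[2] <C=(-4 - 1), E=∅, K=[fun]>
[3] <C=-4, E=∅, K=[subR :: fun]>
[4] <C=1, E=∅, K=[subL(-4) :: fun]>
[5] <C=-2, E={w↦-5}, K=∅>
→ final value -2

Answer: -2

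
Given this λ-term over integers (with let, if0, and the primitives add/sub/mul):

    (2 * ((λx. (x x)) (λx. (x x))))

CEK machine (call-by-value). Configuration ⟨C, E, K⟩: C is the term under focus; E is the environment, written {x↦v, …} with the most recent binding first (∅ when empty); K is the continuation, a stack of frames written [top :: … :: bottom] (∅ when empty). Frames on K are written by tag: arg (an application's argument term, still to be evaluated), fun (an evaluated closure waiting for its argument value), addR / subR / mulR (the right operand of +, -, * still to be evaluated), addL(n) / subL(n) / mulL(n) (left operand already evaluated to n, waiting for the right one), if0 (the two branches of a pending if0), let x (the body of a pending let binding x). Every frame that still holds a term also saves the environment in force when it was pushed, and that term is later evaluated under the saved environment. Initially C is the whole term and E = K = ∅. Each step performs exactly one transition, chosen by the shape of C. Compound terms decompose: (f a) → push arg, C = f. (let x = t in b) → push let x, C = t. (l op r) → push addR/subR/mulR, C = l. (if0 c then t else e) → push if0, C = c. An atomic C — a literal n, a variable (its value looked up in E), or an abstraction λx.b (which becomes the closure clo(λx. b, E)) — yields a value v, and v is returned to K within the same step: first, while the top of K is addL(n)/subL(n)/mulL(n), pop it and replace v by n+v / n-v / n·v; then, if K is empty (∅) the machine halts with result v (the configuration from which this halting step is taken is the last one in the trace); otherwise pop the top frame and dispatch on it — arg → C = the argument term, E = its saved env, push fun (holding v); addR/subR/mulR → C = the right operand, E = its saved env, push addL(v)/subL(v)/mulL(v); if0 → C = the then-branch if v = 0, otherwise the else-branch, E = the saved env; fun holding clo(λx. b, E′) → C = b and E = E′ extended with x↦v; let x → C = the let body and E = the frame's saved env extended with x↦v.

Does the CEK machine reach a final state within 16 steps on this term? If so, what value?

Answer: DIVERGES (no final state within 16 steps)

Machine steps:
t=0: <C=(2 * ((λx. (x x)) (λx. (x x)))), E=∅, K=∅>
t=1: <C=2, E=∅, K=[mulR]>
t=2: <C=((λx. (x x)) (λx. (x x))), E=∅, K=[mulL(2)]>
t=3: <C=(λx. (x x)), E=∅, K=[arg :: mulL(2)]>
t=4: <C=(λx. (x x)), E=∅, K=[fun :: mulL(2)]>
t=5: <C=(x x), E={x↦clo(λx. (x x), ∅)}, K=[mulL(2)]>
t=6: <C=x, E={x↦clo(λx. (x x), ∅)}, K=[arg :: mulL(2)]>
t=7: <C=x, E={x↦clo(λx. (x x), ∅)}, K=[fun :: mulL(2)]>
… configuration repeats with period 3 (steps 5–7 recur indefinitely) …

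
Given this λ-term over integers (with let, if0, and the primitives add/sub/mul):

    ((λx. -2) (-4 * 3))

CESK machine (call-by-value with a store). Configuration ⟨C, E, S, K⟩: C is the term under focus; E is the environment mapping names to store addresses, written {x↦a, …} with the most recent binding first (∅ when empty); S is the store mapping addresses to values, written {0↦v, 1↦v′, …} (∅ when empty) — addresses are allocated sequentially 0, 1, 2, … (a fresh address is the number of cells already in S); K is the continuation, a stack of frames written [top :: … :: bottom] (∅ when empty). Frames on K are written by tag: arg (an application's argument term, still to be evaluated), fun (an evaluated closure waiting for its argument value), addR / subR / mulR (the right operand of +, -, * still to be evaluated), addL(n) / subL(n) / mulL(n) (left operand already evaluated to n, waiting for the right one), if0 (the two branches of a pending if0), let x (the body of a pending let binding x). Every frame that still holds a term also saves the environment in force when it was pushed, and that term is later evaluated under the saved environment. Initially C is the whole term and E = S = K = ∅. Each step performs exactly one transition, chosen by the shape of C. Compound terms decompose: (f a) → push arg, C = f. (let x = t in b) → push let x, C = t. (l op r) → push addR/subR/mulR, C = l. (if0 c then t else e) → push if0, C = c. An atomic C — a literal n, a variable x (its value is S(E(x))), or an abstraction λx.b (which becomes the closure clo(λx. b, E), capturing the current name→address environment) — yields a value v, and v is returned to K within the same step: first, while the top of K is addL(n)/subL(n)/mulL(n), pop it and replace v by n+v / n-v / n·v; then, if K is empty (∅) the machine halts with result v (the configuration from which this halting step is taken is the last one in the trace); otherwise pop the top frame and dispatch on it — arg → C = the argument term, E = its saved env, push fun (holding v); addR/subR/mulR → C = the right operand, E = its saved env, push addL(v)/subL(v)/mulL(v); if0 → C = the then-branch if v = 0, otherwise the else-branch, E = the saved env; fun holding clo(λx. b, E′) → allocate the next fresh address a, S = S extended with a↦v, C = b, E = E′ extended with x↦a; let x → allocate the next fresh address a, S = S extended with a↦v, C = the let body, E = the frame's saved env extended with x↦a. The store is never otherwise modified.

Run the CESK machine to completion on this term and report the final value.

Answer: -2

Execution trace:
step 0: [C=((λx. -2) (-4 * 3)) | E=∅ | S=∅ | K=∅]
step 1: [C=(λx. -2) | E=∅ | S=∅ | K=[arg]]
step 2: [C=(-4 * 3) | E=∅ | S=∅ | K=[fun]]
step 3: [C=-4 | E=∅ | S=∅ | K=[mulR :: fun]]
step 4: [C=3 | E=∅ | S=∅ | K=[mulL(-4) :: fun]]
step 5: [C=-2 | E={x↦0} | S={0↦-12} | K=∅]
→ final value -2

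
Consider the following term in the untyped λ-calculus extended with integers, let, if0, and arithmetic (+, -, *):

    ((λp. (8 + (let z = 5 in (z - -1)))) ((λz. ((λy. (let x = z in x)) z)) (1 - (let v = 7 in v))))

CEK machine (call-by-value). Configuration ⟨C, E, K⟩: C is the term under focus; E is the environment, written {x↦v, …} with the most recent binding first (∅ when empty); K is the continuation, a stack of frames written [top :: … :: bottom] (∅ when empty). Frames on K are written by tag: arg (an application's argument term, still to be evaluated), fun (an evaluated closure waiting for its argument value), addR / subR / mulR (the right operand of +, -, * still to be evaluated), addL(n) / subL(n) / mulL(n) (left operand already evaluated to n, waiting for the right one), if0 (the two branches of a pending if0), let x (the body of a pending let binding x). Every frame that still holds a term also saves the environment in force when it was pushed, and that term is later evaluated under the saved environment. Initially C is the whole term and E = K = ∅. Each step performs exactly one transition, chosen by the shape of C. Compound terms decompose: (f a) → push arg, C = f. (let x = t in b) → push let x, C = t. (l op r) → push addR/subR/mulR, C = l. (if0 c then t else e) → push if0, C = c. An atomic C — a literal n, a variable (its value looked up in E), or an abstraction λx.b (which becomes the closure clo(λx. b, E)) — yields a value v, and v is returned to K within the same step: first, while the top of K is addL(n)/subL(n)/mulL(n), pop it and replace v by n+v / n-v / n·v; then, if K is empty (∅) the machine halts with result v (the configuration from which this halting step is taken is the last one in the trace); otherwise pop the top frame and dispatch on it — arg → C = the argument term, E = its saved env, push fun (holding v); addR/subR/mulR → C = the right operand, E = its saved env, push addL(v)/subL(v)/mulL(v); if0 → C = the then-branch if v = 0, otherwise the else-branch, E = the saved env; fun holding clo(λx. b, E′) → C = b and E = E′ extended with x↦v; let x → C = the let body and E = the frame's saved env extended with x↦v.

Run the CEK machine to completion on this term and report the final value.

Answer: 14

Machine steps:
t=0: ⟨C=((λp. (8 + (let z = 5 in (z - -1)))) ((λz. ((λy. (let x = z in x)) z)) (1 - (let v = 7 in v)))); E=∅; K=∅⟩
t=1: ⟨C=(λp. (8 + (let z = 5 in (z - -1)))); E=∅; K=[arg]⟩
t=2: ⟨C=((λz. ((λy. (let x = z in x)) z)) (1 - (let v = 7 in v))); E=∅; K=[fun]⟩
t=3: ⟨C=(λz. ((λy. (let x = z in x)) z)); E=∅; K=[arg :: fun]⟩
t=4: ⟨C=(1 - (let v = 7 in v)); E=∅; K=[fun :: fun]⟩
t=5: ⟨C=1; E=∅; K=[subR :: fun :: fun]⟩
t=6: ⟨C=(let v = 7 in v); E=∅; K=[subL(1) :: fun :: fun]⟩
t=7: ⟨C=7; E=∅; K=[let v :: subL(1) :: fun :: fun]⟩
t=8: ⟨C=v; E={v↦7}; K=[subL(1) :: fun :: fun]⟩
t=9: ⟨C=((λy. (let x = z in x)) z); E={z↦-6}; K=[fun]⟩
t=10: ⟨C=(λy. (let x = z in x)); E={z↦-6}; K=[arg :: fun]⟩
t=11: ⟨C=z; E={z↦-6}; K=[fun :: fun]⟩
t=12: ⟨C=(let x = z in x); E={y↦-6, z↦-6}; K=[fun]⟩
t=13: ⟨C=z; E={y↦-6, z↦-6}; K=[let x :: fun]⟩
t=14: ⟨C=x; E={x↦-6, y↦-6, z↦-6}; K=[fun]⟩
t=15: ⟨C=(8 + (let z = 5 in (z - -1))); E={p↦-6}; K=∅⟩
t=16: ⟨C=8; E={p↦-6}; K=[addR]⟩
t=17: ⟨C=(let z = 5 in (z - -1)); E={p↦-6}; K=[addL(8)]⟩
t=18: ⟨C=5; E={p↦-6}; K=[let z :: addL(8)]⟩
t=19: ⟨C=(z - -1); E={z↦5, p↦-6}; K=[addL(8)]⟩
t=20: ⟨C=z; E={z↦5, p↦-6}; K=[subR :: addL(8)]⟩
t=21: ⟨C=-1; E={z↦5, p↦-6}; K=[subL(5) :: addL(8)]⟩
→ final value 14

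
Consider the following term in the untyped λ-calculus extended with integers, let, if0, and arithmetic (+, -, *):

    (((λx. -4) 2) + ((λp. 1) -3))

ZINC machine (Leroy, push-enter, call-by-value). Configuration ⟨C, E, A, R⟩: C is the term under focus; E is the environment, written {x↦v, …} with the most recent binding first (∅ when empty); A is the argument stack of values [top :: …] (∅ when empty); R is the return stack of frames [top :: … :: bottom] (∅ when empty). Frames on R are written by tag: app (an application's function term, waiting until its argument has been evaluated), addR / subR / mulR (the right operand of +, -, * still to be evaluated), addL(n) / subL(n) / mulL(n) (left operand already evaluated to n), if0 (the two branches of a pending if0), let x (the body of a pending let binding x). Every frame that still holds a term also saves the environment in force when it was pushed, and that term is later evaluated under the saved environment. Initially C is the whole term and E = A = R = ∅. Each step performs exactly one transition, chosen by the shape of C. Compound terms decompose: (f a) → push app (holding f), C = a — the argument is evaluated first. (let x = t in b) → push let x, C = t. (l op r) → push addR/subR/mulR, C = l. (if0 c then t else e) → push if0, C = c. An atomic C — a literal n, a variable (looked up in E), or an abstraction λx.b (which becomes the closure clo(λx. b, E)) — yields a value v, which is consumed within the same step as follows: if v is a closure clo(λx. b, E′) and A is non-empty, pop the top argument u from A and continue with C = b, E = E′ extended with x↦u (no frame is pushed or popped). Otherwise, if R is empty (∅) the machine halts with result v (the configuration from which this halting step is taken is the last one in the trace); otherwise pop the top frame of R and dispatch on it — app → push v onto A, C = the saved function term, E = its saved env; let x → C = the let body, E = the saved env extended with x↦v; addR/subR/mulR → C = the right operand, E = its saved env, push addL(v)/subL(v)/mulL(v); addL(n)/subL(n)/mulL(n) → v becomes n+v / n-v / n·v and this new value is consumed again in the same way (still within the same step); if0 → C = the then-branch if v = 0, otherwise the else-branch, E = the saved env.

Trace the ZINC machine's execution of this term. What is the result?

Answer: -3

Derivation:
step 0: <C=(((λx. -4) 2) + ((λp. 1) -3)), E=∅, A=∅, R=∅>
step 1: <C=((λx. -4) 2), E=∅, A=∅, R=[addR]>
step 2: <C=2, E=∅, A=∅, R=[app :: addR]>
step 3: <C=(λx. -4), E=∅, A=[2], R=[addR]>
step 4: <C=-4, E={x↦2}, A=∅, R=[addR]>
step 5: <C=((λp. 1) -3), E=∅, A=∅, R=[addL(-4)]>
step 6: <C=-3, E=∅, A=∅, R=[app :: addL(-4)]>
step 7: <C=(λp. 1), E=∅, A=[-3], R=[addL(-4)]>
step 8: <C=1, E={p↦-3}, A=∅, R=[addL(-4)]>
→ final value -3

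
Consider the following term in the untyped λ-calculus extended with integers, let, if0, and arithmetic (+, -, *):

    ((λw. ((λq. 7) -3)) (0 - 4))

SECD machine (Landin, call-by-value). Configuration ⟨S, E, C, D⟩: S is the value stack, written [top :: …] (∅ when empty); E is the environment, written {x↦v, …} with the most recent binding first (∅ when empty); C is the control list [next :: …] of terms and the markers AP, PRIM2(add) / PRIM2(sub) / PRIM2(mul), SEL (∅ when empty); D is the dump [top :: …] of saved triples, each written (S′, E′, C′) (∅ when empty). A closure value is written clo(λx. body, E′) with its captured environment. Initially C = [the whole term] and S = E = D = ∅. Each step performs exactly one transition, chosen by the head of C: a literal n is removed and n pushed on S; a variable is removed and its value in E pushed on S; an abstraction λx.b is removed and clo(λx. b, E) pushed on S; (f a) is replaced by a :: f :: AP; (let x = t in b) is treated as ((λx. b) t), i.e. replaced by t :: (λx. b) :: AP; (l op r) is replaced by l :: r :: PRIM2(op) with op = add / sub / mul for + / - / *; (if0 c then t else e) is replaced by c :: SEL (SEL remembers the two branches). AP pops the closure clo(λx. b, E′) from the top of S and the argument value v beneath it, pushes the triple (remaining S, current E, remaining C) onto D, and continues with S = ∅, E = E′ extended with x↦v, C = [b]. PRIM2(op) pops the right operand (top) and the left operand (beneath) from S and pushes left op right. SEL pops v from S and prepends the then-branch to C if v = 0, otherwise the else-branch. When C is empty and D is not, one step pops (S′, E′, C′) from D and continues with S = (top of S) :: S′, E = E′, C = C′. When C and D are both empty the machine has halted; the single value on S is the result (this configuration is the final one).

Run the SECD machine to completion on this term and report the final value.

step 0: [S=∅ | E=∅ | C=[((λw. ((λq. 7) -3)) (0 - 4))] | D=∅]
step 1: [S=∅ | E=∅ | C=[(0 - 4) :: (λw. ((λq. 7) -3)) :: AP] | D=∅]
step 2: [S=∅ | E=∅ | C=[0 :: 4 :: PRIM2(sub) :: (λw. ((λq. 7) -3)) :: AP] | D=∅]
step 3: [S=[0] | E=∅ | C=[4 :: PRIM2(sub) :: (λw. ((λq. 7) -3)) :: AP] | D=∅]
step 4: [S=[4 :: 0] | E=∅ | C=[PRIM2(sub) :: (λw. ((λq. 7) -3)) :: AP] | D=∅]
step 5: [S=[-4] | E=∅ | C=[(λw. ((λq. 7) -3)) :: AP] | D=∅]
step 6: [S=[clo(λw. ((λq. 7) -3), ∅) :: -4] | E=∅ | C=[AP] | D=∅]
step 7: [S=∅ | E={w↦-4} | C=[((λq. 7) -3)] | D=[(∅, ∅, ∅)]]
step 8: [S=∅ | E={w↦-4} | C=[-3 :: (λq. 7) :: AP] | D=[(∅, ∅, ∅)]]
step 9: [S=[-3] | E={w↦-4} | C=[(λq. 7) :: AP] | D=[(∅, ∅, ∅)]]
step 10: [S=[clo(λq. 7, {w↦-4}) :: -3] | E={w↦-4} | C=[AP] | D=[(∅, ∅, ∅)]]
step 11: [S=∅ | E={q↦-3, w↦-4} | C=[7] | D=[(∅, {w↦-4}, ∅) :: (∅, ∅, ∅)]]
step 12: [S=[7] | E={q↦-3, w↦-4} | C=∅ | D=[(∅, {w↦-4}, ∅) :: (∅, ∅, ∅)]]
step 13: [S=[7] | E={w↦-4} | C=∅ | D=[(∅, ∅, ∅)]]
step 14: [S=[7] | E=∅ | C=∅ | D=∅]
→ final value 7

Answer: 7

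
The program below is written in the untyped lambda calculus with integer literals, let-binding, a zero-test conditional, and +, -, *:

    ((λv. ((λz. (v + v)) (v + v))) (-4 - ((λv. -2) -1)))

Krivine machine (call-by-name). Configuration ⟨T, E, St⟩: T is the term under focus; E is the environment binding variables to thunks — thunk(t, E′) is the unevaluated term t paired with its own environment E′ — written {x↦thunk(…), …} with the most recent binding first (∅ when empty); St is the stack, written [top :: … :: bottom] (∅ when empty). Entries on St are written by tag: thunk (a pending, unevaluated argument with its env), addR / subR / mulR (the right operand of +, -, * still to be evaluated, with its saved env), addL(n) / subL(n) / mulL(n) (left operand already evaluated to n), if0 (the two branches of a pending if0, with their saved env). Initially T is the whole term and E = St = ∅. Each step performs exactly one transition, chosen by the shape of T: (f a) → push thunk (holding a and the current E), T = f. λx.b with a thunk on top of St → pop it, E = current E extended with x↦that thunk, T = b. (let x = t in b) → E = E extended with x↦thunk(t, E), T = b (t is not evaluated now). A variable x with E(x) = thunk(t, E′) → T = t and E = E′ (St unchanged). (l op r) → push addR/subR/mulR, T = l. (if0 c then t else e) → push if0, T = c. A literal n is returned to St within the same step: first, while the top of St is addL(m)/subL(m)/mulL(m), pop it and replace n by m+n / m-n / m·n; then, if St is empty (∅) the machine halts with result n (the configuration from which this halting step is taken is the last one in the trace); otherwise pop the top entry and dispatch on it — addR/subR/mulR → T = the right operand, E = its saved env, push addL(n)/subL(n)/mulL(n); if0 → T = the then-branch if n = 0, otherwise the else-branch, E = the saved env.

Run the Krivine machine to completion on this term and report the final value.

0. [T=((λv. ((λz. (v + v)) (v + v))) (-4 - ((λv. -2) -1))) | E=∅ | St=∅]
1. [T=(λv. ((λz. (v + v)) (v + v))) | E=∅ | St=[thunk]]
2. [T=((λz. (v + v)) (v + v)) | E={v↦thunk((-4 - ((λv. -2) -1)), ∅)} | St=∅]
3. [T=(λz. (v + v)) | E={v↦thunk((-4 - ((λv. -2) -1)), ∅)} | St=[thunk]]
4. [T=(v + v) | E={z↦thunk((v + v), {v↦thunk((-4 - ((λv. -2) -1)), ∅)}), v↦thunk((-4 - ((λv. -2) -1)), ∅)} | St=∅]
5. [T=v | E={z↦thunk((v + v), {v↦thunk((-4 - ((λv. -2) -1)), ∅)}), v↦thunk((-4 - ((λv. -2) -1)), ∅)} | St=[addR]]
6. [T=(-4 - ((λv. -2) -1)) | E=∅ | St=[addR]]
7. [T=-4 | E=∅ | St=[subR :: addR]]
8. [T=((λv. -2) -1) | E=∅ | St=[subL(-4) :: addR]]
9. [T=(λv. -2) | E=∅ | St=[thunk :: subL(-4) :: addR]]
10. [T=-2 | E={v↦thunk(-1, ∅)} | St=[subL(-4) :: addR]]
11. [T=v | E={z↦thunk((v + v), {v↦thunk((-4 - ((λv. -2) -1)), ∅)}), v↦thunk((-4 - ((λv. -2) -1)), ∅)} | St=[addL(-2)]]
12. [T=(-4 - ((λv. -2) -1)) | E=∅ | St=[addL(-2)]]
13. [T=-4 | E=∅ | St=[subR :: addL(-2)]]
14. [T=((λv. -2) -1) | E=∅ | St=[subL(-4) :: addL(-2)]]
15. [T=(λv. -2) | E=∅ | St=[thunk :: subL(-4) :: addL(-2)]]
16. [T=-2 | E={v↦thunk(-1, ∅)} | St=[subL(-4) :: addL(-2)]]
→ final value -4

Answer: -4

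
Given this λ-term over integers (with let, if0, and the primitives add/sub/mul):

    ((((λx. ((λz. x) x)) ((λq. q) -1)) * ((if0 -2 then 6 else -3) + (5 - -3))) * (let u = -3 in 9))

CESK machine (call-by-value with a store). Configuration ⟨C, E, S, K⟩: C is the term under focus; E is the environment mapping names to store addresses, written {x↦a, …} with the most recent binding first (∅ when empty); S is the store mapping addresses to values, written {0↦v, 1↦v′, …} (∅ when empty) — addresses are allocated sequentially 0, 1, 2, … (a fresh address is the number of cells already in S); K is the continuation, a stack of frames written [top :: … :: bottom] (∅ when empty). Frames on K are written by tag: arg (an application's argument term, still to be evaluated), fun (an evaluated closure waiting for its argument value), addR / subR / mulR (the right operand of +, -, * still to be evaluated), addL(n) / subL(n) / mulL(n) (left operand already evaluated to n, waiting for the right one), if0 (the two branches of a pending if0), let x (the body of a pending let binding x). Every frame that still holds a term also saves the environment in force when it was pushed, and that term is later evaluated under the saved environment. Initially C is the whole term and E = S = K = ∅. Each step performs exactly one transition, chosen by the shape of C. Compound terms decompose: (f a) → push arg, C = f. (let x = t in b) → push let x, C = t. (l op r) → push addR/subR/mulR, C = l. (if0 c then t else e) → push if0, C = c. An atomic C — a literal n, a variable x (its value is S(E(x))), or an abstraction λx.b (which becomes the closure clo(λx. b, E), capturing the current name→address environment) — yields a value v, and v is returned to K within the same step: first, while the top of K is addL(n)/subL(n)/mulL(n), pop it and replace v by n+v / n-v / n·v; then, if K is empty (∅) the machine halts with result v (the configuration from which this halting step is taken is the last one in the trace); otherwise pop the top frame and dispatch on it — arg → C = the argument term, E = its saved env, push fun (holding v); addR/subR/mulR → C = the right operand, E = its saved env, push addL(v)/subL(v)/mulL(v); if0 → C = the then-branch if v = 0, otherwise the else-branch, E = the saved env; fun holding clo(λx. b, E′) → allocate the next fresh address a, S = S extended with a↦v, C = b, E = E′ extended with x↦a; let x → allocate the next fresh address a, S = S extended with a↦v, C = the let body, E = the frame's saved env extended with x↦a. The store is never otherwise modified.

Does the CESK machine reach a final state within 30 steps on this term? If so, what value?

Answer: -45

Derivation:
[0] <C=((((λx. ((λz. x) x)) ((λq. q) -1)) * ((if0 -2 then 6 else -3) + (5 - -3))) * (let u = -3 in 9)), E=∅, S=∅, K=∅>
[1] <C=(((λx. ((λz. x) x)) ((λq. q) -1)) * ((if0 -2 then 6 else -3) + (5 - -3))), E=∅, S=∅, K=[mulR]>
[2] <C=((λx. ((λz. x) x)) ((λq. q) -1)), E=∅, S=∅, K=[mulR :: mulR]>
[3] <C=(λx. ((λz. x) x)), E=∅, S=∅, K=[arg :: mulR :: mulR]>
[4] <C=((λq. q) -1), E=∅, S=∅, K=[fun :: mulR :: mulR]>
[5] <C=(λq. q), E=∅, S=∅, K=[arg :: fun :: mulR :: mulR]>
[6] <C=-1, E=∅, S=∅, K=[fun :: fun :: mulR :: mulR]>
[7] <C=q, E={q↦0}, S={0↦-1}, K=[fun :: mulR :: mulR]>
[8] <C=((λz. x) x), E={x↦1}, S={0↦-1, 1↦-1}, K=[mulR :: mulR]>
[9] <C=(λz. x), E={x↦1}, S={0↦-1, 1↦-1}, K=[arg :: mulR :: mulR]>
[10] <C=x, E={x↦1}, S={0↦-1, 1↦-1}, K=[fun :: mulR :: mulR]>
[11] <C=x, E={z↦2, x↦1}, S={0↦-1, 1↦-1, 2↦-1}, K=[mulR :: mulR]>
[12] <C=((if0 -2 then 6 else -3) + (5 - -3)), E=∅, S={0↦-1, 1↦-1, 2↦-1}, K=[mulL(-1) :: mulR]>
[13] <C=(if0 -2 then 6 else -3), E=∅, S={0↦-1, 1↦-1, 2↦-1}, K=[addR :: mulL(-1) :: mulR]>
[14] <C=-2, E=∅, S={0↦-1, 1↦-1, 2↦-1}, K=[if0 :: addR :: mulL(-1) :: mulR]>
[15] <C=-3, E=∅, S={0↦-1, 1↦-1, 2↦-1}, K=[addR :: mulL(-1) :: mulR]>
[16] <C=(5 - -3), E=∅, S={0↦-1, 1↦-1, 2↦-1}, K=[addL(-3) :: mulL(-1) :: mulR]>
[17] <C=5, E=∅, S={0↦-1, 1↦-1, 2↦-1}, K=[subR :: addL(-3) :: mulL(-1) :: mulR]>
[18] <C=-3, E=∅, S={0↦-1, 1↦-1, 2↦-1}, K=[subL(5) :: addL(-3) :: mulL(-1) :: mulR]>
[19] <C=(let u = -3 in 9), E=∅, S={0↦-1, 1↦-1, 2↦-1}, K=[mulL(-5)]>
[20] <C=-3, E=∅, S={0↦-1, 1↦-1, 2↦-1}, K=[let u :: mulL(-5)]>
[21] <C=9, E={u↦3}, S={0↦-1, 1↦-1, 2↦-1, 3↦-3}, K=[mulL(-5)]>
→ final value -45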